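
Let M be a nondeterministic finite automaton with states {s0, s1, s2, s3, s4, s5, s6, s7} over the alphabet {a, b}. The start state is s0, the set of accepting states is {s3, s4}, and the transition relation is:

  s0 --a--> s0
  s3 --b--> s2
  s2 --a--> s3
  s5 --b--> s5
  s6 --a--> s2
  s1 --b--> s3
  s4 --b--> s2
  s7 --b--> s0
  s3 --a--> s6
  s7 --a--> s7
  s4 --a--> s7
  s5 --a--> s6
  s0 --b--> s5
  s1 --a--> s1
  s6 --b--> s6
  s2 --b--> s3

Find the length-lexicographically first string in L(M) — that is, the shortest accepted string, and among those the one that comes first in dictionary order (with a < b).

A breadth-first search from s0 reaches an accepting state first via the path s0 → s5 → s6 → s2 → s3 on input baaa.
No string of length < 4 is accepted (BFS exhausts all shorter strings without reaching an accepting state), and baaa is the lexicographically least accepting string of length 4.

baaa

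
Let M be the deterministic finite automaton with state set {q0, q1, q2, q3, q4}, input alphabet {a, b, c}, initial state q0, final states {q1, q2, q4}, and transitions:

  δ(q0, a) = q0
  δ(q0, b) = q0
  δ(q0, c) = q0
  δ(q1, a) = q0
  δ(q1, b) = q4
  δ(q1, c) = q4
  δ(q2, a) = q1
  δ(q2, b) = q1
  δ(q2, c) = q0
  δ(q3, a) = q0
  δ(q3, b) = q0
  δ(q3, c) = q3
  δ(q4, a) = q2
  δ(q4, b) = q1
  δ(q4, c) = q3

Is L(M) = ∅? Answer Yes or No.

The states reachable from the start state are {q0}.
None of the accepting states {q1, q2, q4} is reachable, so no string is accepted and L(M) = ∅.

Yes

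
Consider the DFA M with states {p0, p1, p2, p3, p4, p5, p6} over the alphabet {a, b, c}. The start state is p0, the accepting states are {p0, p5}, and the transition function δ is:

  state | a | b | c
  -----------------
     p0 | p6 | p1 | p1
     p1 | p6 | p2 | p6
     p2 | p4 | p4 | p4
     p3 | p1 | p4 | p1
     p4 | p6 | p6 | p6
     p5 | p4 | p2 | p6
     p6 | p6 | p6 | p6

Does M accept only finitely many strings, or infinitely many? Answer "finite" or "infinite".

finite

The useful states (reachable from p0 and able to reach an accepting state) are {p0}.
Restricted to these states the transition graph has no cycle, so every accepting path has bounded length and L is finite.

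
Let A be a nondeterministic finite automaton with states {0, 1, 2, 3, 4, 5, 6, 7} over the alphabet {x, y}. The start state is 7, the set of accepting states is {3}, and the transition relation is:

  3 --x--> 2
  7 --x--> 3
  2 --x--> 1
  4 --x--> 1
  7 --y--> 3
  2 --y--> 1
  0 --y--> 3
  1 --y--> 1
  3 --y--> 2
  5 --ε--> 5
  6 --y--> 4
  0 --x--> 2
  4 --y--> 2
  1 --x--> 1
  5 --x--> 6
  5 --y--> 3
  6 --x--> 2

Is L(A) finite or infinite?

The useful states (reachable from 7 and able to reach an accepting state) are {3, 7}.
Restricted to these states the transition graph has no cycle, so every accepting path has bounded length and L is finite.

finite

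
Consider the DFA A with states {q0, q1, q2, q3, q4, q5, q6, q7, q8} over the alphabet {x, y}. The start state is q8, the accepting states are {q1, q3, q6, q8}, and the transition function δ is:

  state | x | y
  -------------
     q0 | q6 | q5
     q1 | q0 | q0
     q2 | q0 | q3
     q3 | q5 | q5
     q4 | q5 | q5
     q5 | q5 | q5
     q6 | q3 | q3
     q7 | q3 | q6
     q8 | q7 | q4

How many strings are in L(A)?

5

The useful subgraph on states {q3, q6, q7, q8} is acyclic, so L(A) is finite; the longest accepting path visits 4 useful states, giving maximum string length 3.
Counting accepting paths from q8 by length: 1 of length 0, 2 of length 2, 2 of length 3. Total 5.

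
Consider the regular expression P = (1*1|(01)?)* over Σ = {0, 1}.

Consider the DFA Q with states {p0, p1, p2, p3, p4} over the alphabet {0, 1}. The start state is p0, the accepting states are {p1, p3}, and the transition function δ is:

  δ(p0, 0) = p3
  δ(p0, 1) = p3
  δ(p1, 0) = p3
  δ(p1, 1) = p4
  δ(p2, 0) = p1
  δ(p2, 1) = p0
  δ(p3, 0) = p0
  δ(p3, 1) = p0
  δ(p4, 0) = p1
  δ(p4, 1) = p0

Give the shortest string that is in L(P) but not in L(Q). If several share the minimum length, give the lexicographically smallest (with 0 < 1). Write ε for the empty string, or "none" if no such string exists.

ε

The empty string ε is accepted by P but not by Q.
Since ε is the unique shortest string, it is the required witness.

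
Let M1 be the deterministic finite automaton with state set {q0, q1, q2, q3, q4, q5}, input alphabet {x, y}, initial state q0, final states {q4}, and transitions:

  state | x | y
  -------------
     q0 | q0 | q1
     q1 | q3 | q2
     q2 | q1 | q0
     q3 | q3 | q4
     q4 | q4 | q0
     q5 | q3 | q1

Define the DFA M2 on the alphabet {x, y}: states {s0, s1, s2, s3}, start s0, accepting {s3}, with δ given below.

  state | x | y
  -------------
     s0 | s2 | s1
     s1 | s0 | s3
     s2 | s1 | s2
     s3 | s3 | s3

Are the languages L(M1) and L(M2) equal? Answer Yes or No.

No

The string yxy is accepted by M1 but rejected by M2.
So L(M1) ≠ L(M2).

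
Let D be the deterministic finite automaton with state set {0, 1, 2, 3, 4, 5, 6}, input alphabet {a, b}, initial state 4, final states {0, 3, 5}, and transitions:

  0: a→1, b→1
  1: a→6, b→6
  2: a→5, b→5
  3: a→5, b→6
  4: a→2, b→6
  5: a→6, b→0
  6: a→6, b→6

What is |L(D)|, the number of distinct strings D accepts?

4

The useful subgraph on states {0, 2, 4, 5} is acyclic, so L(D) is finite; the longest accepting path visits 4 useful states, giving maximum string length 3.
Counting accepting paths from 4 by length: 2 of length 2, 2 of length 3. Total 4.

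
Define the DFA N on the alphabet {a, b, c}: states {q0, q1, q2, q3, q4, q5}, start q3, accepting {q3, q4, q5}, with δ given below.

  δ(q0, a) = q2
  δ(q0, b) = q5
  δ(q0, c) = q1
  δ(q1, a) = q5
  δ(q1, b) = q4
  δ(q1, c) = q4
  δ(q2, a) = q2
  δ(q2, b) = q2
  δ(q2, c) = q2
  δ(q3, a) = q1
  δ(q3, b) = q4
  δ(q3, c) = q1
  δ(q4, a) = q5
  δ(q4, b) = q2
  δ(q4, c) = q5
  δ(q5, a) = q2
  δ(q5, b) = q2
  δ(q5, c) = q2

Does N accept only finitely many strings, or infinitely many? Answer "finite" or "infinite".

The useful states (reachable from q3 and able to reach an accepting state) are {q1, q3, q4, q5}.
Restricted to these states the transition graph has no cycle, so every accepting path has bounded length and L is finite.

finite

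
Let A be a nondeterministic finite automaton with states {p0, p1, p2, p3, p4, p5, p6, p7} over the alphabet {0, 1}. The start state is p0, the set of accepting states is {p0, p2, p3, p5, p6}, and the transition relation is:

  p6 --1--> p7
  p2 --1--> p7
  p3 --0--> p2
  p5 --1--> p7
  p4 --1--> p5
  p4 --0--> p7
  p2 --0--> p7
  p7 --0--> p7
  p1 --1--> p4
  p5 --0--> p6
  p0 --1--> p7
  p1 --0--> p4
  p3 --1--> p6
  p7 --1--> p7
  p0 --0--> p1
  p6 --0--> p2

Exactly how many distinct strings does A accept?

7

The useful subgraph on states {p0, p1, p2, p4, p5, p6} is acyclic, so L(A) is finite; the longest accepting path visits 6 useful states, giving maximum string length 5.
Counting accepting paths from p0 by length: 1 of length 0, 2 of length 3, 2 of length 4, 2 of length 5. Total 7.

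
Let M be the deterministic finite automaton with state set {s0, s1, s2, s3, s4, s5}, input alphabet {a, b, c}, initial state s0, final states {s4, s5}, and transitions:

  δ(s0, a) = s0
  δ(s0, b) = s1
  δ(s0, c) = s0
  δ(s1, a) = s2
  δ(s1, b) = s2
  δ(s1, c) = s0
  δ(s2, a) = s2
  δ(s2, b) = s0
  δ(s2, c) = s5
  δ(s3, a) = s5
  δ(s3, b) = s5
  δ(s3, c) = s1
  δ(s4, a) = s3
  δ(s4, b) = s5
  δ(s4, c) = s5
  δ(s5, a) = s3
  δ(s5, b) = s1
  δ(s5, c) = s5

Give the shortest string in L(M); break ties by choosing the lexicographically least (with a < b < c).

bac

A breadth-first search from s0 reaches an accepting state first via the path s0 → s1 → s2 → s5 on input bac.
No string of length < 3 is accepted (BFS exhausts all shorter strings without reaching an accepting state), and bac is the lexicographically least accepting string of length 3.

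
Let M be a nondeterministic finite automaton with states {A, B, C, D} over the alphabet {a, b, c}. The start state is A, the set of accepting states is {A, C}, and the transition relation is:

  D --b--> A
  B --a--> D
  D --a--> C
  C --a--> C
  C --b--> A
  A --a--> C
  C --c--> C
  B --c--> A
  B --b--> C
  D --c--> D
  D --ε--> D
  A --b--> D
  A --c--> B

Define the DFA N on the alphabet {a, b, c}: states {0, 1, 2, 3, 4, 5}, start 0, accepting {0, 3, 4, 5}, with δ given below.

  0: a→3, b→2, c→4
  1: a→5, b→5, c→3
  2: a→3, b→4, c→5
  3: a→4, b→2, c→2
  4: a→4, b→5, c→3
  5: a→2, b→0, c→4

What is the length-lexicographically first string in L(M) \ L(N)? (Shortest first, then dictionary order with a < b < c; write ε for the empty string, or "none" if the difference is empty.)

The string ab is accepted by M but not by N.
No shorter string lies in the difference, and ab is the lexicographically first length-2 string in L(M) \ L(N).

ab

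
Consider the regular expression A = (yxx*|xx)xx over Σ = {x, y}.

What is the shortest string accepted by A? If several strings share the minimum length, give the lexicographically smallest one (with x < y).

xxxx

By inspection of the expression, no string of length less than 4 matches, and xxxx is the lexicographically first match of length 4.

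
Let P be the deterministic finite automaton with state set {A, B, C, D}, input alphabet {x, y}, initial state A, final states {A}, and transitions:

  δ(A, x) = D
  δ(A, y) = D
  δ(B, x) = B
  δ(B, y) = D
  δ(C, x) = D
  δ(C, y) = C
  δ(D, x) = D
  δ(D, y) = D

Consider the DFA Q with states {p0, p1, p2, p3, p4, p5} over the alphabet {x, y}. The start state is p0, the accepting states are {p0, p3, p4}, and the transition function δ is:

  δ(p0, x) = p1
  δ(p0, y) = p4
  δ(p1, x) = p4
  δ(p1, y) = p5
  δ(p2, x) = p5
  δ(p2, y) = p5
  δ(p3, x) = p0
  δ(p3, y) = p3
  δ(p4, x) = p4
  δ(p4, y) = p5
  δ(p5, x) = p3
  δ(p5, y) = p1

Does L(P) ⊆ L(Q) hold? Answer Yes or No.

Exploring the product automaton P × Q from the start pair (A, p0), following both machines on each input symbol, reaches 6 state pairs: (A, p0), (D, p1), (D, p4), (D, p5), (D, p3), (D, p0).
P accepts in {A} and Q accepts in {p0, p3, p4}. The reachable pairs whose P-component is accepting are (A, p0); in each of them the Q-component is accepting too, so the product for L(P) \ L(Q) (P-component accepting, Q-component rejecting) has no reachable accepting pair and the difference is empty.
Hence every string in L(P) is also in L(Q).

Yes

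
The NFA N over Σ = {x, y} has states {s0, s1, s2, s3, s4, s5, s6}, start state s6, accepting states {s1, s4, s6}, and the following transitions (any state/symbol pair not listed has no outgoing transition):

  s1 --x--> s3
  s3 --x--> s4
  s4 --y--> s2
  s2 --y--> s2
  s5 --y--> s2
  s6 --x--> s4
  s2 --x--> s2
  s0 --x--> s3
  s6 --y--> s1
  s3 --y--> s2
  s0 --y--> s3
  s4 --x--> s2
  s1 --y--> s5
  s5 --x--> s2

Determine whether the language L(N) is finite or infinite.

The useful states (reachable from s6 and able to reach an accepting state) are {s1, s3, s4, s6}.
Restricted to these states the transition graph has no cycle, so every accepting path has bounded length and L is finite.

finite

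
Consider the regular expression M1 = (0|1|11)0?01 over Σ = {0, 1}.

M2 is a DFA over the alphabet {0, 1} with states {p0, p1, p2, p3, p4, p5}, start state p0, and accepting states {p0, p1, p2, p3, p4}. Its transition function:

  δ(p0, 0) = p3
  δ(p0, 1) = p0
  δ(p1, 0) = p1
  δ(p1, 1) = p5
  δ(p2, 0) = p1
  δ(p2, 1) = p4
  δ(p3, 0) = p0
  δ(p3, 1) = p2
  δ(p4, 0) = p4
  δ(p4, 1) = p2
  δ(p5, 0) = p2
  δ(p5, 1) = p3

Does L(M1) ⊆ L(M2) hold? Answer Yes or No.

Converting the expression M1 to a DFA (subset construction, then merging equivalent states) gives the minimal DFA with states {r0, r1, r2, r3, r4, r5, r6}, start state r0, accepting states {r6} and transitions r0: 0→r1, 1→r2; r1: 0→r3, 1→r4; r2: 0→r3, 1→r1; r3: 0→r5, 1→r6; r4: 0→r4, 1→r4; r5: 0→r4, 1→r6; r6: 0→r4, 1→r4.
Exploring the product automaton M1 × M2 from the start pair (r0, p0), following both machines on each input symbol, reaches 16 state pairs: (r0, p0), (r1, p3), (r2, p0), (r3, p0), (r4, p2), (r3, p3), (r1, p0), (r5, p3), (r6, p0), (r4, p1), (r4, p4), (r5, p0), (r6, p2), (r4, p0), (r4, p3), (r4, p5).
M1 accepts in {r6} and M2 accepts in {p0, p1, p2, p3, p4}. The reachable pairs whose M1-component is accepting are (r6, p0), (r6, p2); in each of them the M2-component is accepting too, so the product for L(M1) \ L(M2) (M1-component accepting, M2-component rejecting) has no reachable accepting pair and the difference is empty.
Hence every string in L(M1) is also in L(M2).

Yes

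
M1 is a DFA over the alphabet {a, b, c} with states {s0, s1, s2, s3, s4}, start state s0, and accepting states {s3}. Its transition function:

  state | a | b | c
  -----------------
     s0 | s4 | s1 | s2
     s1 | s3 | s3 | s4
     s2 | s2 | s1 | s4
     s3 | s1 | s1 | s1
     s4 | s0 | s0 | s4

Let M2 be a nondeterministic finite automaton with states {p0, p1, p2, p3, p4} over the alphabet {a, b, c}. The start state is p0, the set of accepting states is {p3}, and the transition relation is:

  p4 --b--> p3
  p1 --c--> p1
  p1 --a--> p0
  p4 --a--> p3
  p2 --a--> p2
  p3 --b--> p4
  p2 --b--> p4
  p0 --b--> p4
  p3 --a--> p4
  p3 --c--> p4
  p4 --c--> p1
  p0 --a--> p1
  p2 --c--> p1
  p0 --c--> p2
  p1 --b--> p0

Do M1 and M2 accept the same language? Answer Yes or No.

Exploring the product automaton M1 × M2 from the start pair (s0, p0), following both machines on each input symbol, reaches 5 state pairs: (s0, p0), (s4, p1), (s1, p4), (s2, p2), (s3, p3).
M1 accepts in {s3} and M2 accepts in {p3}. In every reachable pair the two components are either both accepting — (s3, p3) — or both non-accepting, so no string is accepted by exactly one of the machines: L(M1) \ L(M2) and L(M2) \ L(M1) are both empty.
Hence every string is accepted by M1 iff it is accepted by M2, and the two languages coincide.

Yes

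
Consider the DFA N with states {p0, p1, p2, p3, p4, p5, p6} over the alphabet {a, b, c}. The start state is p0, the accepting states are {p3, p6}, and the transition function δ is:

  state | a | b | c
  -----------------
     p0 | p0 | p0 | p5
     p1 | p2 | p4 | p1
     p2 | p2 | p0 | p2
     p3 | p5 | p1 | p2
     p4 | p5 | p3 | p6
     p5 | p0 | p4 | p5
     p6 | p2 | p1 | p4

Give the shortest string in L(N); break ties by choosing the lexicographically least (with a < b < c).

cbb

A breadth-first search from p0 reaches an accepting state first via the path p0 → p5 → p4 → p3 on input cbb.
No string of length < 3 is accepted (BFS exhausts all shorter strings without reaching an accepting state), and cbb is the lexicographically least accepting string of length 3.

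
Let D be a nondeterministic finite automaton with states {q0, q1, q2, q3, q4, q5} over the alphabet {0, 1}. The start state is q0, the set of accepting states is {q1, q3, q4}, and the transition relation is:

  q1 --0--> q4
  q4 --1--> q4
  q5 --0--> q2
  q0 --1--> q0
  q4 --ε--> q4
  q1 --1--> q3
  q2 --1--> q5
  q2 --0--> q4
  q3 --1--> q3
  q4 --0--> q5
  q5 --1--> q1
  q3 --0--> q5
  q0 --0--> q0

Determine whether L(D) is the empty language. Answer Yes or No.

The states reachable from the start state are {q0}.
None of the accepting states {q1, q3, q4} is reachable, so no string is accepted and L(D) = ∅.

Yes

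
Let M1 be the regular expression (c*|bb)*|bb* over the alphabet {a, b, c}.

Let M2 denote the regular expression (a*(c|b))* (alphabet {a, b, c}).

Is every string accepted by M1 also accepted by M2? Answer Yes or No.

Yes

Converting the expression M1 to a DFA (subset construction, then merging equivalent states) gives the minimal DFA with states {r0, r1, r2, r3, r4}, start state r0, accepting states {r0, r2, r3} and transitions r0: a→r1, b→r2, c→r3; r1: a→r1, b→r1, c→r1; r2: a→r1, b→r0, c→r1; r3: a→r1, b→r4, c→r3; r4: a→r1, b→r3, c→r1.
Converting the expression M2 to a DFA (subset construction, then merging equivalent states) gives the minimal DFA with states {t0, t1}, start state t0, accepting states {t0} and transitions t0: a→t1, b→t0, c→t0; t1: a→t1, b→t0, c→t0.
Exploring the product automaton M1 × M2 from the start pair (r0, t0), following both machines on each input symbol, reaches 6 state pairs: (r0, t0), (r1, t1), (r2, t0), (r3, t0), (r1, t0), (r4, t0).
M1 accepts in {r0, r2, r3} and M2 accepts in {t0}. The reachable pairs whose M1-component is accepting are (r0, t0), (r2, t0), (r3, t0); in each of them the M2-component is accepting too, so the product for L(M1) \ L(M2) (M1-component accepting, M2-component rejecting) has no reachable accepting pair and the difference is empty.
Hence every string in L(M1) is also in L(M2).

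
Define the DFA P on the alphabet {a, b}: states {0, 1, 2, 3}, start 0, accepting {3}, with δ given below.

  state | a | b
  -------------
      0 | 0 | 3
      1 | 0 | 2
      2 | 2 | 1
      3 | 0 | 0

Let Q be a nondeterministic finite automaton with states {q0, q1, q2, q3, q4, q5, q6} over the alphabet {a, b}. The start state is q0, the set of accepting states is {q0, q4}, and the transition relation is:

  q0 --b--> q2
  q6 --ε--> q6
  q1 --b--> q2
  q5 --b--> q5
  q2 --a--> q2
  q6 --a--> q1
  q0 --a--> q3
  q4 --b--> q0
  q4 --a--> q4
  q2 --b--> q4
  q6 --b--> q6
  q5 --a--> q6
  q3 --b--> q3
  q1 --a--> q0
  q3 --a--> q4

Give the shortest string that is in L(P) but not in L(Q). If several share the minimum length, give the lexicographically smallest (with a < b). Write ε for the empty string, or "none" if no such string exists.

The string b is accepted by P but not by Q.
No shorter string lies in the difference, and b is the lexicographically first length-1 string in L(P) \ L(Q).

b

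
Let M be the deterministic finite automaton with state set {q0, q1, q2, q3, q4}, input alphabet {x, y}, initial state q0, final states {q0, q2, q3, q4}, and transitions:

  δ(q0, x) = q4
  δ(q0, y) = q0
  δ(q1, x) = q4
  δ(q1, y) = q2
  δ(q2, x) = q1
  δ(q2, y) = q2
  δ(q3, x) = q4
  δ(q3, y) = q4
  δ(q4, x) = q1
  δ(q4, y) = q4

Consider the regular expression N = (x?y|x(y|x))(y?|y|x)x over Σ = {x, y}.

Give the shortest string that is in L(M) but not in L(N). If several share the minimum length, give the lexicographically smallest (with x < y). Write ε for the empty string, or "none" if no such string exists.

ε

The empty string ε is accepted by M but not by N.
Since ε is the unique shortest string, it is the required witness.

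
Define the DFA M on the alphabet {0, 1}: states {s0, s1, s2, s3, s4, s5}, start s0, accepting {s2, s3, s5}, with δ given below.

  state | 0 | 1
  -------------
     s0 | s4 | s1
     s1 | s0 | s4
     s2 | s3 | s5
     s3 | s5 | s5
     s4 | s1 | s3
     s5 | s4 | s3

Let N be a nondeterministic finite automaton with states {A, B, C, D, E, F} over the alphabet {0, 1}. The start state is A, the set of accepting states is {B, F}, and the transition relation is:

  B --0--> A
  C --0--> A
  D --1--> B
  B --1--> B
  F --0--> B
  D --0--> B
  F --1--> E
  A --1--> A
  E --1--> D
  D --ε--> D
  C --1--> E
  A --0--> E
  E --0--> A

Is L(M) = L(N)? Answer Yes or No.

No

The string 01 is accepted by M but rejected by N.
So L(M) ≠ L(N).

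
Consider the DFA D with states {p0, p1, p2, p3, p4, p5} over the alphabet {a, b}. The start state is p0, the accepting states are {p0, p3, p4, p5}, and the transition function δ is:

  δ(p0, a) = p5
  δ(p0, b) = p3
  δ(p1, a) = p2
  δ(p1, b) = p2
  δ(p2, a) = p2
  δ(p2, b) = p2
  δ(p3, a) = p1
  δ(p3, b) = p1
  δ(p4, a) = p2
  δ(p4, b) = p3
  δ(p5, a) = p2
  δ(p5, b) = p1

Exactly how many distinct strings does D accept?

The useful subgraph on states {p0, p3, p5} is acyclic, so L(D) is finite; the longest accepting path visits 2 useful states, giving maximum string length 1.
Counting accepting paths from p0 by length: 1 of length 0, 2 of length 1. Total 3.

3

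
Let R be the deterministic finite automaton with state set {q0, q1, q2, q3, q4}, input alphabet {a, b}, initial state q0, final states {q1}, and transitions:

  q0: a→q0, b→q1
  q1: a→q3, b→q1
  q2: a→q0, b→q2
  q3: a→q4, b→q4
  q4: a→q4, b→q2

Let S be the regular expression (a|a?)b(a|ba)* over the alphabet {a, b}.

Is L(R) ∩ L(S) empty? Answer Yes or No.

No

The string b is accepted by both R and S.
Hence L(R) ∩ L(S) ≠ ∅.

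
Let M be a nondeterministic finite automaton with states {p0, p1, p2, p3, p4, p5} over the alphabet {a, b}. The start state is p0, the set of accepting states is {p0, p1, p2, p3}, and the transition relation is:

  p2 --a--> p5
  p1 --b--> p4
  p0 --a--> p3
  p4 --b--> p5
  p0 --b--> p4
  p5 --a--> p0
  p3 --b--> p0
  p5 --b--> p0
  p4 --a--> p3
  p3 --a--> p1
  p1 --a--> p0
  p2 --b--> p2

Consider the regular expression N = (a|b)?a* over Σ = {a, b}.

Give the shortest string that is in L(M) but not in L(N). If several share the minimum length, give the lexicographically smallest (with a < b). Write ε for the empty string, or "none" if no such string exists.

ab

The string ab is accepted by M but not by N.
No shorter string lies in the difference, and ab is the lexicographically first length-2 string in L(M) \ L(N).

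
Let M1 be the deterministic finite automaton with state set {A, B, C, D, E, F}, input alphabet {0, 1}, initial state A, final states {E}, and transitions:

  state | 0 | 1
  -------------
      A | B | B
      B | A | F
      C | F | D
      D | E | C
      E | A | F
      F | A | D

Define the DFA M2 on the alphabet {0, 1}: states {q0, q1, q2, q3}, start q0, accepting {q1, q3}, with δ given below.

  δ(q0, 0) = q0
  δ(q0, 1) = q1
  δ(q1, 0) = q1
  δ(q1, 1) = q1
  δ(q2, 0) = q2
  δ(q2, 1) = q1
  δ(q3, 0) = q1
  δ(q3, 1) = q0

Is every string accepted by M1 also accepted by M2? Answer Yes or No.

Exploring the product automaton M1 × M2 from the start pair (A, q0), following both machines on each input symbol, reaches 8 state pairs: (A, q0), (B, q0), (B, q1), (F, q1), (A, q1), (D, q1), (E, q1), (C, q1).
M1 accepts in {E} and M2 accepts in {q1, q3}. The reachable pairs whose M1-component is accepting are (E, q1); in each of them the M2-component is accepting too, so the product for L(M1) \ L(M2) (M1-component accepting, M2-component rejecting) has no reachable accepting pair and the difference is empty.
Hence every string in L(M1) is also in L(M2).

Yes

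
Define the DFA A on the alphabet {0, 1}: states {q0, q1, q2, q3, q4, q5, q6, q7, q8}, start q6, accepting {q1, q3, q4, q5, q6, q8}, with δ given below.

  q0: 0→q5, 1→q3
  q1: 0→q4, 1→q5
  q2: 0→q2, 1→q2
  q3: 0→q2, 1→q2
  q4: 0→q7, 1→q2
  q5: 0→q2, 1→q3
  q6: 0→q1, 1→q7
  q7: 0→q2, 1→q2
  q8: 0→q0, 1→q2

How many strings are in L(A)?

The useful subgraph on states {q1, q3, q4, q5, q6} is acyclic, so L(A) is finite; the longest accepting path visits 4 useful states, giving maximum string length 3.
Counting accepting paths from q6 by length: 1 of length 0, 1 of length 1, 2 of length 2, 1 of length 3. Total 5.

5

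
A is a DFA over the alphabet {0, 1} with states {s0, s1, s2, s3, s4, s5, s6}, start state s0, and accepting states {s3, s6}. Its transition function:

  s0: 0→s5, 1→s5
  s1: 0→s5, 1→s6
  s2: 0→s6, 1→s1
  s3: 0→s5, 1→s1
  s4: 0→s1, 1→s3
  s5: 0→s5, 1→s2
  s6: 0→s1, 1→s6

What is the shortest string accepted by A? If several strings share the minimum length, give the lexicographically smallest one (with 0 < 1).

010

A breadth-first search from s0 reaches an accepting state first via the path s0 → s5 → s2 → s6 on input 010.
No string of length < 3 is accepted (BFS exhausts all shorter strings without reaching an accepting state), and 010 is the lexicographically least accepting string of length 3.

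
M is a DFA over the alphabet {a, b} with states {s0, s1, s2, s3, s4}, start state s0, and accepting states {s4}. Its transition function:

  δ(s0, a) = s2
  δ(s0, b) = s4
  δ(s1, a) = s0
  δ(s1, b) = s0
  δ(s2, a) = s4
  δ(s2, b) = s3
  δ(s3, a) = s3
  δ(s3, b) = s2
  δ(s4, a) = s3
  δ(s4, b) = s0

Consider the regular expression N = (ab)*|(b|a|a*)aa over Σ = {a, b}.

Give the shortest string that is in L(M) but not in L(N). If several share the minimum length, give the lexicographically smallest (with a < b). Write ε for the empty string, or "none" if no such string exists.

The string b is accepted by M but not by N.
No shorter string lies in the difference, and b is the lexicographically first length-1 string in L(M) \ L(N).

b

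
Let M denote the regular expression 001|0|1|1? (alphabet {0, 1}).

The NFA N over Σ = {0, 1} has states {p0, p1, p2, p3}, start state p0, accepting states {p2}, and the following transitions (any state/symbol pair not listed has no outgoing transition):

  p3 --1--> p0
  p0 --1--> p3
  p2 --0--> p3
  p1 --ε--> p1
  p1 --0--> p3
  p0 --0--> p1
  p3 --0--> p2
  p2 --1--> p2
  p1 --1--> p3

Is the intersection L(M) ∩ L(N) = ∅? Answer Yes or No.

Yes

Converting the expression M to a DFA (subset construction, then merging equivalent states) gives the minimal DFA with states {m0, m1, m2, m3, m4}, start state m0, accepting states {m0, m1, m2} and transitions m0: 0→m1, 1→m2; m1: 0→m3, 1→m4; m2: 0→m4, 1→m4; m3: 0→m4, 1→m2; m4: 0→m4, 1→m4.
Exploring the product automaton M × N from the start pair (m0, p0), following both machines on each input symbol, reaches 9 state pairs: (m0, p0), (m1, p1), (m2, p3), (m3, p3), (m4, p3), (m4, p2), (m4, p0), (m2, p0), (m4, p1).
M accepts in {m0, m1, m2} and N accepts in {p2}; no reachable pair has both components accepting, so no string drives both machines to acceptance simultaneously and L(M) ∩ L(N) = ∅.
So no string is accepted by both, and the intersection is empty.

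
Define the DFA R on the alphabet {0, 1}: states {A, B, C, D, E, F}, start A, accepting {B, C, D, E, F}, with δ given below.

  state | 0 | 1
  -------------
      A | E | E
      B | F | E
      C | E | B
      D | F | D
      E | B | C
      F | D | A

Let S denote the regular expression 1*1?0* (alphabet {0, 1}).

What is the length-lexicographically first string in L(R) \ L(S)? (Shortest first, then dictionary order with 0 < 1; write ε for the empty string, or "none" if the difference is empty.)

The string 01 is accepted by R but not by S.
No shorter string lies in the difference, and 01 is the lexicographically first length-2 string in L(R) \ L(S).

01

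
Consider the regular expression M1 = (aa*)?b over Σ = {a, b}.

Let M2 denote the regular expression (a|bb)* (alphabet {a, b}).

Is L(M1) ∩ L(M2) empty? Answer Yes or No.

Converting the expression M1 to a DFA (subset construction, then merging equivalent states) gives the minimal DFA with states {r0, r1, r2}, start state r0, accepting states {r1} and transitions r0: a→r0, b→r1; r1: a→r2, b→r2; r2: a→r2, b→r2.
Converting the expression M2 to a DFA (subset construction, then merging equivalent states) gives the minimal DFA with states {t0, t1, t2}, start state t0, accepting states {t0} and transitions t0: a→t0, b→t1; t1: a→t2, b→t0; t2: a→t2, b→t2.
Exploring the product automaton M1 × M2 from the start pair (r0, t0), following both machines on each input symbol, reaches 5 state pairs: (r0, t0), (r1, t1), (r2, t2), (r2, t0), (r2, t1).
M1 accepts in {r1} and M2 accepts in {t0}; no reachable pair has both components accepting, so no string drives both machines to acceptance simultaneously and L(M1) ∩ L(M2) = ∅.
So no string is accepted by both, and the intersection is empty.

Yes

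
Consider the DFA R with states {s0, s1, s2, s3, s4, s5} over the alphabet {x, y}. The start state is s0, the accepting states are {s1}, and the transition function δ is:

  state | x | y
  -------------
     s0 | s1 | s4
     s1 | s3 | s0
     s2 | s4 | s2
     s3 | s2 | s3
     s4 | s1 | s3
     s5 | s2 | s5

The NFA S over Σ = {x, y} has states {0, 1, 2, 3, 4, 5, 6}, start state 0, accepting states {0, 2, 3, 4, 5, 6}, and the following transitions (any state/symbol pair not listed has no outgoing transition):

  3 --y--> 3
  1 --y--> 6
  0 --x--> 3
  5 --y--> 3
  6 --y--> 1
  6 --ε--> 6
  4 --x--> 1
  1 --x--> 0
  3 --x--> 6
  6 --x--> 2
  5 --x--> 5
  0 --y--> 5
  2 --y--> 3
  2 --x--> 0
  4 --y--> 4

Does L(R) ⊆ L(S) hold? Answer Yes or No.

Exploring the product automaton R × S from the start pair (s0, 0), following both machines on each input symbol, reaches 26 state pairs: (s0, 0), (s1, 3), (s4, 5), (s3, 6), (s0, 3), (s1, 5), (s3, 3), (s2, 2), (s3, 1), (s1, 6), (s4, 3), (s3, 5), (s2, 6), (s4, 0), (s2, 3), (s2, 0), (s3, 2), (s0, 1), (s2, 5), (s4, 2), (s2, 1), (s4, 6), (s1, 0), (s1, 2), (s0, 5), (s3, 0).
R accepts in {s1} and S accepts in {0, 2, 3, 4, 5, 6}. The reachable pairs whose R-component is accepting are (s1, 3), (s1, 5), (s1, 6), (s1, 0), (s1, 2); in each of them the S-component is accepting too, so the product for L(R) \ L(S) (R-component accepting, S-component rejecting) has no reachable accepting pair and the difference is empty.
Hence every string in L(R) is also in L(S).

Yes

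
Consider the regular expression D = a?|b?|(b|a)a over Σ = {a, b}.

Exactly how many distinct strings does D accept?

5

The expression has no Kleene star, so L(D) is finite. Expanding the alternatives gives {ε, a, b, aa, ba}.
That is 1 of length 0, 2 of length 1, 2 of length 2: 5 strings in all.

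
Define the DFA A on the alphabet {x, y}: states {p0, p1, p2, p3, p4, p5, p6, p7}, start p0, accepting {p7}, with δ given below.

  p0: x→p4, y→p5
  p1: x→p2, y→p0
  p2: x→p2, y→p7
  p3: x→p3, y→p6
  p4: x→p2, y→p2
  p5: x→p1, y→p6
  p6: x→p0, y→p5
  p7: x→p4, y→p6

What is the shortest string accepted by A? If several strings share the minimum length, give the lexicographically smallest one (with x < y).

xxy

A breadth-first search from p0 reaches an accepting state first via the path p0 → p4 → p2 → p7 on input xxy.
No string of length < 3 is accepted (BFS exhausts all shorter strings without reaching an accepting state), and xxy is the lexicographically least accepting string of length 3.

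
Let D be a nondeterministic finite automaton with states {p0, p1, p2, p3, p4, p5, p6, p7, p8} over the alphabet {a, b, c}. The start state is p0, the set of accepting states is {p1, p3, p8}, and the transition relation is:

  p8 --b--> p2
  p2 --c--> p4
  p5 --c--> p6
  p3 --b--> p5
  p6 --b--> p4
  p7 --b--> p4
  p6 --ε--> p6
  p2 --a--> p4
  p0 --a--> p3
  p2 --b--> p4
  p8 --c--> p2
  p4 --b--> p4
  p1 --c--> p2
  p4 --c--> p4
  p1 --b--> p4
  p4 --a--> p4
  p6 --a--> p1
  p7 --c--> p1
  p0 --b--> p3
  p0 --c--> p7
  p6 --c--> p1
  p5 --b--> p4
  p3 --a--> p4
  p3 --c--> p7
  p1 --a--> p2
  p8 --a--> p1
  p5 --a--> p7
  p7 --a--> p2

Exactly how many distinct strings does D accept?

The useful subgraph on states {p0, p1, p3, p5, p6, p7} is acyclic, so L(D) is finite; the longest accepting path visits 5 useful states, giving maximum string length 4.
Counting accepting paths from p0 by length: 2 of length 1, 1 of length 2, 2 of length 3, 6 of length 4. Total 11.

11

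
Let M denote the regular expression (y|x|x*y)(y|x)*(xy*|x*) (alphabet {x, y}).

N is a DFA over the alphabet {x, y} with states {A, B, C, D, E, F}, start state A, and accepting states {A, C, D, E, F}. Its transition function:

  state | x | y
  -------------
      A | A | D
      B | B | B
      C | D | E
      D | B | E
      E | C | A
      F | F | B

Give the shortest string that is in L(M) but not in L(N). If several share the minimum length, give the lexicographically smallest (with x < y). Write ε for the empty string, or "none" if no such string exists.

yx

The string yx is accepted by M but not by N.
No shorter string lies in the difference, and yx is the lexicographically first length-2 string in L(M) \ L(N).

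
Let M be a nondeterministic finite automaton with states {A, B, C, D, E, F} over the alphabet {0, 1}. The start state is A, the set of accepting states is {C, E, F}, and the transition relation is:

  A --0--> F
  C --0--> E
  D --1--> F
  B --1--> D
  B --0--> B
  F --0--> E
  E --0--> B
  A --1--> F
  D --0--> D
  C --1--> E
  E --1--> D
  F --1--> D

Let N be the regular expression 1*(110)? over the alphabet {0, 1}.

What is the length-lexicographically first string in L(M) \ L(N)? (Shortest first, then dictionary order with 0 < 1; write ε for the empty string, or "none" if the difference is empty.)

0

The string 0 is accepted by M but not by N.
No shorter string lies in the difference, and 0 is the lexicographically first length-1 string in L(M) \ L(N).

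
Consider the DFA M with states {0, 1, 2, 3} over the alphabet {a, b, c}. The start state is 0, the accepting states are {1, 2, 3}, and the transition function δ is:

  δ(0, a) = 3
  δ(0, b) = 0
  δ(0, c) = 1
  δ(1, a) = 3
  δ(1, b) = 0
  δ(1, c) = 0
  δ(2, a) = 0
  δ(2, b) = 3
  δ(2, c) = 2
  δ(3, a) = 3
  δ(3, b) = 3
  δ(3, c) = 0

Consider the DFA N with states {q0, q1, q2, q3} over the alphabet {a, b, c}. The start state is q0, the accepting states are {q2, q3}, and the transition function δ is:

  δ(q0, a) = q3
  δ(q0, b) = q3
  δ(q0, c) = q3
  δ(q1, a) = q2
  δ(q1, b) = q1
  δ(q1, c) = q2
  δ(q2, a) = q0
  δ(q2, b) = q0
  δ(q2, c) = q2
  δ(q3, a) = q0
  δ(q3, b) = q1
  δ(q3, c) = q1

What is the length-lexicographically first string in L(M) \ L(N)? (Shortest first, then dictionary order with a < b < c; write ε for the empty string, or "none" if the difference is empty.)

aa

The string aa is accepted by M but not by N.
No shorter string lies in the difference, and aa is the lexicographically first length-2 string in L(M) \ L(N).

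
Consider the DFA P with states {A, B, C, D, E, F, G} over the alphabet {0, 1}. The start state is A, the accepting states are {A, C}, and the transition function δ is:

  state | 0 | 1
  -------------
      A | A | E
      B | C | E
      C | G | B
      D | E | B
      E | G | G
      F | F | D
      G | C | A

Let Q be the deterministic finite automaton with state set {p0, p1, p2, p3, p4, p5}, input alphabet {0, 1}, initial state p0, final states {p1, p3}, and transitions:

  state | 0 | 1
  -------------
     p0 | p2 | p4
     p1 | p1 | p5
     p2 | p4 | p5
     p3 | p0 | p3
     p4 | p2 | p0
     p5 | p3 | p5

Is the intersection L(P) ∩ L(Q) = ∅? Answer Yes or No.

No

The string 0101 is accepted by both P and Q.
Hence L(P) ∩ L(Q) ≠ ∅.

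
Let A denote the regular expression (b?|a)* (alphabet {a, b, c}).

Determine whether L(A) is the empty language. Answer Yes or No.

The empty string ε matches the expression, so it belongs to L(A).
Since L(A) contains at least one string, it is not empty.

No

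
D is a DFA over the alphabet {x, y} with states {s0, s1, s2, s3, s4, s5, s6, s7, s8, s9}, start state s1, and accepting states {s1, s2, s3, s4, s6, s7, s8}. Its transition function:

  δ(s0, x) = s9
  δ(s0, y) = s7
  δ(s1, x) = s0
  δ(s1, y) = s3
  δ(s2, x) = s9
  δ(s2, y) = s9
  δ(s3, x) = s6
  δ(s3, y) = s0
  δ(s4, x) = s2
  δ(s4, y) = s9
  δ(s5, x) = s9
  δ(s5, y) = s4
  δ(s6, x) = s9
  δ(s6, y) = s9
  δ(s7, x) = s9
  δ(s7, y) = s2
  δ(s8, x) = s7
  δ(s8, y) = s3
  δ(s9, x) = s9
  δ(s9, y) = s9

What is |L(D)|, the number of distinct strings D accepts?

7

The useful subgraph on states {s0, s1, s2, s3, s6, s7} is acyclic, so L(D) is finite; the longest accepting path visits 5 useful states, giving maximum string length 4.
Counting accepting paths from s1 by length: 1 of length 0, 1 of length 1, 2 of length 2, 2 of length 3, 1 of length 4. Total 7.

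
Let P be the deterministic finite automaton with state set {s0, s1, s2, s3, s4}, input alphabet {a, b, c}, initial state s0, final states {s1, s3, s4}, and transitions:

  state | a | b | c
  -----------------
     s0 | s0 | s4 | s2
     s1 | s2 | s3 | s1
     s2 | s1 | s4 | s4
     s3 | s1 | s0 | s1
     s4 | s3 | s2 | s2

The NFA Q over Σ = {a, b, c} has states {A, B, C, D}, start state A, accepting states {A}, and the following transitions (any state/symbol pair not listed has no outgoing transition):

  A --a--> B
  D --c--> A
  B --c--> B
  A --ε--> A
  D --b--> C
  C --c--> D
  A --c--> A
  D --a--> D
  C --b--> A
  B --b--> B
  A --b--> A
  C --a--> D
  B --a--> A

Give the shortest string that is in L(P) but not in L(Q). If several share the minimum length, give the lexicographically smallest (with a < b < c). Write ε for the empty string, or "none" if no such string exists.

The string ab is accepted by P but not by Q.
No shorter string lies in the difference, and ab is the lexicographically first length-2 string in L(P) \ L(Q).

ab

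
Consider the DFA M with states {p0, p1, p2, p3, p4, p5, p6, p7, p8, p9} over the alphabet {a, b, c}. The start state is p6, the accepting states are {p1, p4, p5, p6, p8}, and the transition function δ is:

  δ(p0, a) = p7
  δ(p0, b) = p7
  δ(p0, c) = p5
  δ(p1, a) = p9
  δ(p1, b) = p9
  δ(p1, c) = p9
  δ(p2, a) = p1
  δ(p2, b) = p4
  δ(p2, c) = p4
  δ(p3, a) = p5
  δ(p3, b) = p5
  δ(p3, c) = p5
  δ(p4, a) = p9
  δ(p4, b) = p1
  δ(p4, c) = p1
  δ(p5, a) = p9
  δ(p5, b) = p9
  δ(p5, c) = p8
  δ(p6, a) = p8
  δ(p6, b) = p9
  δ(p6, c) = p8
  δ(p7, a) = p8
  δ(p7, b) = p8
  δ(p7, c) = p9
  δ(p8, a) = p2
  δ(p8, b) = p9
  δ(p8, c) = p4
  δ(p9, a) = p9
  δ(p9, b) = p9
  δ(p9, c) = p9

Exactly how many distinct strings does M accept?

23

The useful subgraph on states {p1, p2, p4, p6, p8} is acyclic, so L(M) is finite; the longest accepting path visits 5 useful states, giving maximum string length 4.
Counting accepting paths from p6 by length: 1 of length 0, 2 of length 1, 2 of length 2, 10 of length 3, 8 of length 4. Total 23.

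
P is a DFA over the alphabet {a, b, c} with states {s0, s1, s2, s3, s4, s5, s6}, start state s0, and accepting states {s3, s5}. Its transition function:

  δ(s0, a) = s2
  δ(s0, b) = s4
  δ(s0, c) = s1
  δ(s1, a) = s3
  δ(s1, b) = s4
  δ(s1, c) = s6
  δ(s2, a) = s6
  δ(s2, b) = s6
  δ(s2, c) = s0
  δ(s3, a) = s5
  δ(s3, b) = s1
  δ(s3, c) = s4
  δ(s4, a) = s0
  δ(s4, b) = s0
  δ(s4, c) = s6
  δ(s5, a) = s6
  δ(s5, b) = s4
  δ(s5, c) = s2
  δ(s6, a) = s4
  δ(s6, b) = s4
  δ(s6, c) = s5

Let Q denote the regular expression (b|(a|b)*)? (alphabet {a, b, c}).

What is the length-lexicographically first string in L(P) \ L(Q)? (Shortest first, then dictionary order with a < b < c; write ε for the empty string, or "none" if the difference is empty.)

The string ca is accepted by P but not by Q.
No shorter string lies in the difference, and ca is the lexicographically first length-2 string in L(P) \ L(Q).

ca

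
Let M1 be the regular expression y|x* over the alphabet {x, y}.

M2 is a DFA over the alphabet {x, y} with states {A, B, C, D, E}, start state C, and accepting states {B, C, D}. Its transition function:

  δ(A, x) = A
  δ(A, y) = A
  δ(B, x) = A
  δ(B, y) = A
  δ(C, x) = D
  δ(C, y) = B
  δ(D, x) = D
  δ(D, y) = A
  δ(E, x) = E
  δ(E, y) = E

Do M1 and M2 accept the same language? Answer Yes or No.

Yes

Converting the expression M1 to a DFA (subset construction, then merging equivalent states) gives the minimal DFA with states {r0, r1, r2, r3}, start state r0, accepting states {r0, r1, r2} and transitions r0: x→r1, y→r2; r1: x→r1, y→r3; r2: x→r3, y→r3; r3: x→r3, y→r3.
Exploring the product automaton M1 × M2 from the start pair (r0, C), following both machines on each input symbol, reaches 4 state pairs: (r0, C), (r1, D), (r2, B), (r3, A).
M1 accepts in {r0, r1, r2} and M2 accepts in {B, C, D}. In every reachable pair the two components are either both accepting — (r0, C), (r1, D), (r2, B) — or both non-accepting, so no string is accepted by exactly one of the machines: L(M1) \ L(M2) and L(M2) \ L(M1) are both empty.
Hence every string is accepted by M1 iff it is accepted by M2, and the two languages coincide.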